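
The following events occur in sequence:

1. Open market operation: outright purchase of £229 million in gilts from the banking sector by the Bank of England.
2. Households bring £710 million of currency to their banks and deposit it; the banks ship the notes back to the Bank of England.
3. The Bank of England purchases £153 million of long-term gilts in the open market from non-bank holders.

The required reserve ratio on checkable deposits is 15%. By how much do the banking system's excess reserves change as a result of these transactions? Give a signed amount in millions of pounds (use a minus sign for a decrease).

+£962.55 million

OMO purchase (from banks) £229 million: reserves +£229M, deposits 0.
Currency deposit £710 million: reserves +£710M, deposits +£710M.
Asset purchase (from non-banks) £153 million: reserves +£153M, deposits +£153M.
Totals: Δreserves = +£1092M, Δdeposits = +£863M.
Δrequired reserves = 15% × +£863M = +£129.45M.
Δexcess reserves = Δreserves − Δrequired = +£1092M − (+£129.45M) = +£962.55 million.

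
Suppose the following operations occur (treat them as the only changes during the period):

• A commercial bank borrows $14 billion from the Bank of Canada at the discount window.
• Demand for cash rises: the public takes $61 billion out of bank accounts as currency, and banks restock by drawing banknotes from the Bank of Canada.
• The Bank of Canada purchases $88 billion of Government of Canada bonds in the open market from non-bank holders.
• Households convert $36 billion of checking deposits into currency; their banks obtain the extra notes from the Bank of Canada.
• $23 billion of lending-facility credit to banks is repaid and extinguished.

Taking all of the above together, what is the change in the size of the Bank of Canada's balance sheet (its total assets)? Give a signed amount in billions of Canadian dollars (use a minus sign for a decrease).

Bank of Canada balance sheet:
  Assets:      Securities +$88B, Loans to banks −$9B
  Liabilities: Bank reserves −$18B, Currency in circulation +$97B
Change in total Bank of Canada assets = +$79 billion.

+$79 billion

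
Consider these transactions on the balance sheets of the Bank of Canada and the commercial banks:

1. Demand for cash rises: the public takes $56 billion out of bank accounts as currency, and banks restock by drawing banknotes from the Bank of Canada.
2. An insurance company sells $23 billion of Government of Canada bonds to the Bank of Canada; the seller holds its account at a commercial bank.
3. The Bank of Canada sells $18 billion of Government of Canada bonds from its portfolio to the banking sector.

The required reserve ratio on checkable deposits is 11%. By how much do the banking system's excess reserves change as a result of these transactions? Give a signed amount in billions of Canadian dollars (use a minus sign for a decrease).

-$47.37 billion

Currency withdrawal $56 billion: reserves −$56B, deposits −$56B.
Asset purchase (from non-banks) $23 billion: reserves +$23B, deposits +$23B.
OMO sale (to banks) $18 billion: reserves −$18B, deposits 0.
Totals: Δreserves = −$51B, Δdeposits = −$33B.
Δrequired reserves = 11% × −$33B = −$3.63B.
Δexcess reserves = Δreserves − Δrequired = −$51B − (−$3.63B) = -$47.37 billion.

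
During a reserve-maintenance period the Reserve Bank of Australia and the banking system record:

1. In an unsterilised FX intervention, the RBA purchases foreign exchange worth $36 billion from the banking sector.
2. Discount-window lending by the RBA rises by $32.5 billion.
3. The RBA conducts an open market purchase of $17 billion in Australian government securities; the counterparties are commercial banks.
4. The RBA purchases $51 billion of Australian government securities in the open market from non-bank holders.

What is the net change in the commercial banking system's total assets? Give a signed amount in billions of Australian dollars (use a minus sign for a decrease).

+$83.5 billion

FX purchase $36 billion: just an asset swap on bank balance sheets → 0.
Discount-window loan $32.5 billion: bank balance sheets expand → +$32.5B.
OMO purchase (from banks) $17 billion: just an asset swap on bank balance sheets → 0.
Asset purchase (from non-banks) $51 billion: bank balance sheets expand → +$51B.
Net: 0 + 32.5 + 0 + 51 = +$83.5 billion.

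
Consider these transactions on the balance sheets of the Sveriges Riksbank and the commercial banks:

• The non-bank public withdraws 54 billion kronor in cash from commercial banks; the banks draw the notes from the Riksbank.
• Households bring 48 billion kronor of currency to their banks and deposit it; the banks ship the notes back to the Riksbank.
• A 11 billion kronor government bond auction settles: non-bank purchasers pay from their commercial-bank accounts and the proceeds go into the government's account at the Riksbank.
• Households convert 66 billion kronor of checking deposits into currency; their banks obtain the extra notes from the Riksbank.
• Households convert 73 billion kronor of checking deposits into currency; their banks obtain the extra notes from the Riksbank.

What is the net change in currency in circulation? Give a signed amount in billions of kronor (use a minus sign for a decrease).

Currency withdrawal 54 billion kronor: notes leave the central bank → +54B.
Currency deposit 48 billion kronor: notes return to the central bank → −48B.
Government account inflow 11 billion kronor: no currency enters or leaves circulation → 0.
Currency withdrawal 66 billion kronor: notes leave the central bank → +66B.
Currency withdrawal 73 billion kronor: notes leave the central bank → +73B.
Net: 54 − 48 + 0 + 66 + 73 = +145 billion.

+145 billion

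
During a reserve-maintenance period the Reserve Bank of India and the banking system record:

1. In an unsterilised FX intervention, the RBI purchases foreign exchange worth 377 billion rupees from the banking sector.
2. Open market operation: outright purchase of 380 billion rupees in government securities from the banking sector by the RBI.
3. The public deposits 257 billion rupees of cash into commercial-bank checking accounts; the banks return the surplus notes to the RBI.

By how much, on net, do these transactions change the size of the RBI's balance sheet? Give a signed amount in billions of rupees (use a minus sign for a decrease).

FX purchase 377 billion rupees: an RBI asset is acquired → +377B.
OMO purchase (from banks) 380 billion rupees: an RBI asset is acquired → +380B.
Currency deposit 257 billion rupees: only the composition of liabilities changes → 0.
Net: 377 + 380 + 0 = +757 billion.

+757 billion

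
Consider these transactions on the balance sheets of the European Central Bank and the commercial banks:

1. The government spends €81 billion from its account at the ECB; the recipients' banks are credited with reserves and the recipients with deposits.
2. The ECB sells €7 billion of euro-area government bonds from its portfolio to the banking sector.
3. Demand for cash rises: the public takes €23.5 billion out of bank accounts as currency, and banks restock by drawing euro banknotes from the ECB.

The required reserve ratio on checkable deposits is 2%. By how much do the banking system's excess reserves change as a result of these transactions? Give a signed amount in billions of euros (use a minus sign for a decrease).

Government spending €81 billion: reserves +€81B, deposits +€81B.
OMO sale (to banks) €7 billion: reserves −€7B, deposits 0.
Currency withdrawal €23.5 billion: reserves −€23.5B, deposits −€23.5B.
Totals: Δreserves = +€50.5B, Δdeposits = +€57.5B.
Δrequired reserves = 2% × +€57.5B = +€1.15B.
Δexcess reserves = Δreserves − Δrequired = +€50.5B − (+€1.15B) = +€49.35 billion.

+€49.35 billion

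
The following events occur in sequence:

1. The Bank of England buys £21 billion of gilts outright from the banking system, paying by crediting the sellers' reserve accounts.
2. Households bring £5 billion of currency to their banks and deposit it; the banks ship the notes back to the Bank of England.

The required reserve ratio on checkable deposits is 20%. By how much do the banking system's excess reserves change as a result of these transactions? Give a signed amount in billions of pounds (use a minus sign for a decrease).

OMO purchase (from banks) £21 billion: reserves +£21B, deposits 0.
Currency deposit £5 billion: reserves +£5B, deposits +£5B.
Totals: Δreserves = +£26B, Δdeposits = +£5B.
Δrequired reserves = 20% × +£5B = +£1B.
Δexcess reserves = Δreserves − Δrequired = +£26B − (+£1B) = +£25 billion.

+£25 billion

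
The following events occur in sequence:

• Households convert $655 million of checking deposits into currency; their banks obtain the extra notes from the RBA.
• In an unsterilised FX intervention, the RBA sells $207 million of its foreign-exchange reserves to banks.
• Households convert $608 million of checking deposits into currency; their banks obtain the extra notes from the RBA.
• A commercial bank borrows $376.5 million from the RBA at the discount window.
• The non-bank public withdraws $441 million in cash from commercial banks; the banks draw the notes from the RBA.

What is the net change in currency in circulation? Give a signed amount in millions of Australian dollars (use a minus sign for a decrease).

+$1704 million

Currency withdrawal $655 million: notes leave the central bank → +$655M.
FX sale $207 million: no currency enters or leaves circulation → 0.
Currency withdrawal $608 million: notes leave the central bank → +$608M.
Discount-window loan $376.5 million: no currency enters or leaves circulation → 0.
Currency withdrawal $441 million: notes leave the central bank → +$441M.
Net: 655 + 0 + 608 + 0 + 441 = +$1704 million.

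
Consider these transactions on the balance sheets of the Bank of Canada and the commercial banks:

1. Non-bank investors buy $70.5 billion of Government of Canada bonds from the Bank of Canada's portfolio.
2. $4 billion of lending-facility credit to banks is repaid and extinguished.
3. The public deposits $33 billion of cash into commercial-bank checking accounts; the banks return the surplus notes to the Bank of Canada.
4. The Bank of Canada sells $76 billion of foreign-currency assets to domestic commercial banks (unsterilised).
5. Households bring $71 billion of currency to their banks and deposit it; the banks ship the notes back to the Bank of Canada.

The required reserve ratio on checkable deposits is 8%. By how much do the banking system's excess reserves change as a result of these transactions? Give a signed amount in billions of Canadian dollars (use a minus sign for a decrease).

-$49.18 billion

Asset sale (to non-banks) $70.5 billion: reserves −$70.5B, deposits −$70.5B.
Discount-window repayment $4 billion: reserves −$4B, deposits 0.
Currency deposit $33 billion: reserves +$33B, deposits +$33B.
FX sale $76 billion: reserves −$76B, deposits 0.
Currency deposit $71 billion: reserves +$71B, deposits +$71B.
Totals: Δreserves = −$46.5B, Δdeposits = +$33.5B.
Δrequired reserves = 8% × +$33.5B = +$2.68B.
Δexcess reserves = Δreserves − Δrequired = −$46.5B − (+$2.68B) = -$49.18 billion.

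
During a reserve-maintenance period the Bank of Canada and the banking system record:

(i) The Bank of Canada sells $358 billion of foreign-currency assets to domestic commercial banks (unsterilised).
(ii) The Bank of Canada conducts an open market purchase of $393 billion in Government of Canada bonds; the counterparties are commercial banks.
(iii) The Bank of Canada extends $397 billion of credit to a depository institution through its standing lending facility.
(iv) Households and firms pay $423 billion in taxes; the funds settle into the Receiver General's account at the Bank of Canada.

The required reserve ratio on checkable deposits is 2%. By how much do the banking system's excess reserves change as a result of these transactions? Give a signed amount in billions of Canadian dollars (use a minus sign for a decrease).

FX sale $358 billion: reserves −$358B, deposits 0.
OMO purchase (from banks) $393 billion: reserves +$393B, deposits 0.
Discount-window loan $397 billion: reserves +$397B, deposits 0.
Government account inflow $423 billion: reserves −$423B, deposits −$423B.
Totals: Δreserves = +$9B, Δdeposits = −$423B.
Δrequired reserves = 2% × −$423B = −$8.46B.
Δexcess reserves = Δreserves − Δrequired = +$9B − (−$8.46B) = +$17.46 billion.

+$17.46 billion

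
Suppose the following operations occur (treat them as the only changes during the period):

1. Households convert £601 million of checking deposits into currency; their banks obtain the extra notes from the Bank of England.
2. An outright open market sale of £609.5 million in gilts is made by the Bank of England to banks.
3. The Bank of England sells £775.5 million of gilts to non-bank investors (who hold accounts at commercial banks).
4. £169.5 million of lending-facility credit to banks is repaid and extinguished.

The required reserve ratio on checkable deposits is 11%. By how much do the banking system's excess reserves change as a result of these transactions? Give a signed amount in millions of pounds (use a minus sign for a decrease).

Currency withdrawal £601 million: reserves −£601M, deposits −£601M.
OMO sale (to banks) £609.5 million: reserves −£609.5M, deposits 0.
Asset sale (to non-banks) £775.5 million: reserves −£775.5M, deposits −£775.5M.
Discount-window repayment £169.5 million: reserves −£169.5M, deposits 0.
Totals: Δreserves = −£2155.5M, Δdeposits = −£1376.5M.
Δrequired reserves = 11% × −£1376.5M = −£151.415M.
Δexcess reserves = Δreserves − Δrequired = −£2155.5M − (−£151.415M) = -£2004.085 million.

-£2004.085 million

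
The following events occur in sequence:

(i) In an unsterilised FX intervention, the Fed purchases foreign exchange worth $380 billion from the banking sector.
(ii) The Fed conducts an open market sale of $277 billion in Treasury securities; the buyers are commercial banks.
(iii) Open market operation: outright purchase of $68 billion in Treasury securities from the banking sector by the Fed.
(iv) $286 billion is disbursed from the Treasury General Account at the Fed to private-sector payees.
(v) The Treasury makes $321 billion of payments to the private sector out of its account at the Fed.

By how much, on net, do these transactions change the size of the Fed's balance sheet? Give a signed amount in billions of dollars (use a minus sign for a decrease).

+$171 billion

Fed balance sheet:
  Assets:      Securities −$209B, Foreign assets +$380B
  Liabilities: Bank reserves +$778B, Government deposits −$607B
Commercial banking system:
  Assets:      Reserves at CB +$778B, Securities +$209B, Foreign assets −$380B
  Liabilities: Checkable deposits +$607B
Change in total Fed assets = +$171 billion.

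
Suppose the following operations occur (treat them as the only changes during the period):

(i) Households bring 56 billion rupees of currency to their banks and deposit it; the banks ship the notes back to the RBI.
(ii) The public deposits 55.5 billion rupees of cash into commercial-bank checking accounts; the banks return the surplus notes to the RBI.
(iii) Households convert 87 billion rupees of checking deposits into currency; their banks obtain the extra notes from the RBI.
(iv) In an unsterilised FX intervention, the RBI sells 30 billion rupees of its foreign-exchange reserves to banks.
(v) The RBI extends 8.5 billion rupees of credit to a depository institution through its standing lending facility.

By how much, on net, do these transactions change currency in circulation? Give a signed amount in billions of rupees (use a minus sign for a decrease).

-24.5 billion

RBI balance sheet:
  Assets:      Loans to banks +8.5B, Foreign assets −30B
  Liabilities: Bank reserves +3B, Currency in circulation −24.5B
So the change in currency in circulation is -24.5 billion.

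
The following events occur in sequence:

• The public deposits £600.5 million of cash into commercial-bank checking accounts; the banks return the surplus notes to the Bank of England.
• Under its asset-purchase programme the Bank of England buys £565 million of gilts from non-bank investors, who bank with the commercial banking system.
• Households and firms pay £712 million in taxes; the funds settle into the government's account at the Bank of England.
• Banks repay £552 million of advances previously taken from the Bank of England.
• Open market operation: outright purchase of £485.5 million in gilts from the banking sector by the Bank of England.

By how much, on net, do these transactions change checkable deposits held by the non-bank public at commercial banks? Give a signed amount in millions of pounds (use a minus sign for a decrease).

+£453.5 million

Currency deposit £600.5 million: non-bank counterparties' bank balances rise → +£600.5M.
Asset purchase (from non-banks) £565 million: non-bank counterparties' bank balances rise → +£565M.
Government account inflow £712 million: non-bank counterparties' bank balances fall → −£712M.
Discount-window repayment £552 million: the counterparty is a bank, so public deposits are unchanged → 0.
OMO purchase (from banks) £485.5 million: the counterparty is a bank, so public deposits are unchanged → 0.
Net: 600.5 + 565 − 712 + 0 + 0 = +£453.5 million.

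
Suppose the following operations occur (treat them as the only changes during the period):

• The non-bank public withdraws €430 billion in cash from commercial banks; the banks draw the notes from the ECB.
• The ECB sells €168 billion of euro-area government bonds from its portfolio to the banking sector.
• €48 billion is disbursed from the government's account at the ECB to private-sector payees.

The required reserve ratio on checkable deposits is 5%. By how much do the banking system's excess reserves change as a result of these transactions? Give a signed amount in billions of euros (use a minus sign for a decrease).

Currency withdrawal €430 billion: reserves −€430B, deposits −€430B.
OMO sale (to banks) €168 billion: reserves −€168B, deposits 0.
Government spending €48 billion: reserves +€48B, deposits +€48B.
Totals: Δreserves = −€550B, Δdeposits = −€382B.
Δrequired reserves = 5% × −€382B = −€19.1B.
Δexcess reserves = Δreserves − Δrequired = −€550B − (−€19.1B) = -€530.9 billion.

-€530.9 billion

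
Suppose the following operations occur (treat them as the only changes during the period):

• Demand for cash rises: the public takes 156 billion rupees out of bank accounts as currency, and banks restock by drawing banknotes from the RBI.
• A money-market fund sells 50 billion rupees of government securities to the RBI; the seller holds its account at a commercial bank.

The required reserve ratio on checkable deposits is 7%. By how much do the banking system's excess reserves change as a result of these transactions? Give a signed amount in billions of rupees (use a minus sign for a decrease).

-98.58 billion

Currency withdrawal 156 billion rupees: reserves −156B, deposits −156B.
Asset purchase (from non-banks) 50 billion rupees: reserves +50B, deposits +50B.
Totals: Δreserves = −106B, Δdeposits = −106B.
Δrequired reserves = 7% × −106B = −7.42B.
Δexcess reserves = Δreserves − Δrequired = −106B − (−7.42B) = -98.58 billion.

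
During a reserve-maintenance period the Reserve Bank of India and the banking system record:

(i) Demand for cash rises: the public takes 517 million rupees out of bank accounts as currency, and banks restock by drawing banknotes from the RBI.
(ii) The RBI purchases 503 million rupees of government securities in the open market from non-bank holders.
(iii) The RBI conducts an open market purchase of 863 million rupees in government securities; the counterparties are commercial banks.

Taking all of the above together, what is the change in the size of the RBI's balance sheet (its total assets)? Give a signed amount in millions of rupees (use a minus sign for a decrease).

RBI balance sheet:
  Assets:      Securities +1366M
  Liabilities: Bank reserves +849M, Currency in circulation +517M
Change in total RBI assets = +1366 million.

+1366 million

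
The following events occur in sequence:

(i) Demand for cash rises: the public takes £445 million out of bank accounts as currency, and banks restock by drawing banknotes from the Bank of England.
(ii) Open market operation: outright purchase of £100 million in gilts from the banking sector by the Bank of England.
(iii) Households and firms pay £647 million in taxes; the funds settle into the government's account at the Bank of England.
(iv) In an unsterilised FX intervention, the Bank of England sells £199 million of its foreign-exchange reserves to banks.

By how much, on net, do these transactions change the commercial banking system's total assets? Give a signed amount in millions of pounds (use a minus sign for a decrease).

Currency withdrawal £445 million: bank balance sheets shrink → −£445M.
OMO purchase (from banks) £100 million: just an asset swap on bank balance sheets → 0.
Government account inflow £647 million: bank balance sheets shrink → −£647M.
FX sale £199 million: just an asset swap on bank balance sheets → 0.
Net: −445 + 0 − 647 + 0 = -£1092 million.

-£1092 million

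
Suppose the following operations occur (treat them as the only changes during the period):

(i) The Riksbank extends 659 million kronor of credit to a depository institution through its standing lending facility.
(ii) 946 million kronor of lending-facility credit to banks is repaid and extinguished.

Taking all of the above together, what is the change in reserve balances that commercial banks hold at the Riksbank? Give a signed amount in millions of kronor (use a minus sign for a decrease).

-287 million

Riksbank balance sheet:
  Assets:      Loans to banks −287M
  Liabilities: Bank reserves −287M
Commercial banking system:
  Assets:      Reserves at CB −287M
  Liabilities: Borrowings from CB −287M
So the change in reserve balances that commercial banks hold at the Riksbank is -287 million.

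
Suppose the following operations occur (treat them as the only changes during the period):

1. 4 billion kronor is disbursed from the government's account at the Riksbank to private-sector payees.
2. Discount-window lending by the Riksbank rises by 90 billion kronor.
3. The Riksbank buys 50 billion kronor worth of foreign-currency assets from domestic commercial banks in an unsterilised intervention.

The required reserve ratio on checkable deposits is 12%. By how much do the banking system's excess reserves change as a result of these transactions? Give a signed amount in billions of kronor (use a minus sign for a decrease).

Government spending 4 billion kronor: reserves +4B, deposits +4B.
Discount-window loan 90 billion kronor: reserves +90B, deposits 0.
FX purchase 50 billion kronor: reserves +50B, deposits 0.
Totals: Δreserves = +144B, Δdeposits = +4B.
Δrequired reserves = 12% × +4B = +0.48B.
Δexcess reserves = Δreserves − Δrequired = +144B − (+0.48B) = +143.52 billion.

+143.52 billion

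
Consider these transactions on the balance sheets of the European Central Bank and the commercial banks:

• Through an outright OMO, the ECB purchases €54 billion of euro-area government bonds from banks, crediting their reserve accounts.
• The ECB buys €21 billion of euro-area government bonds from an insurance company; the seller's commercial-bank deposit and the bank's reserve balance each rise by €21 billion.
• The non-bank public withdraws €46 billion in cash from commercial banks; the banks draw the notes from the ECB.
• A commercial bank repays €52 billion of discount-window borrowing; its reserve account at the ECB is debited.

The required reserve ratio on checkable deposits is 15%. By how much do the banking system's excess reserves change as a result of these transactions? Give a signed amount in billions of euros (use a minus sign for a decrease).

OMO purchase (from banks) €54 billion: reserves +€54B, deposits 0.
Asset purchase (from non-banks) €21 billion: reserves +€21B, deposits +€21B.
Currency withdrawal €46 billion: reserves −€46B, deposits −€46B.
Discount-window repayment €52 billion: reserves −€52B, deposits 0.
Totals: Δreserves = −€23B, Δdeposits = −€25B.
Δrequired reserves = 15% × −€25B = −€3.75B.
Δexcess reserves = Δreserves − Δrequired = −€23B − (−€3.75B) = -€19.25 billion.

-€19.25 billion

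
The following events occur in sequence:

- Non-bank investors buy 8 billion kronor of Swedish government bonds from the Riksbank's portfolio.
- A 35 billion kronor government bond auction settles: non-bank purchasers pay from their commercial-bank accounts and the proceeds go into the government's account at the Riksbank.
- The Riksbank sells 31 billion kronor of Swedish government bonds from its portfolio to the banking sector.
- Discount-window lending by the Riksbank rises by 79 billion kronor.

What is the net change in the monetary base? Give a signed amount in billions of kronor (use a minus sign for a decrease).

Riksbank balance sheet:
  Assets:      Securities −39B, Loans to banks +79B
  Liabilities: Bank reserves +5B, Government deposits +35B
Monetary base = currency + reserves: 0 + (+5B) = +5 billion.

+5 billion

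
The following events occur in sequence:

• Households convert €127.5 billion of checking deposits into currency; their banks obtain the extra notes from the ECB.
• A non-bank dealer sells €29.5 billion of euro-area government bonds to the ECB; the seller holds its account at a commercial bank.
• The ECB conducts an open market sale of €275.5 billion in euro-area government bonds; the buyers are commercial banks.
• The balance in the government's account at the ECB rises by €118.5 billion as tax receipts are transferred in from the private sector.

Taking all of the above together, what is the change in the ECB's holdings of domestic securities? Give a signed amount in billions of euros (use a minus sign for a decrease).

ECB balance sheet:
  Assets:      Securities −€246B
  Liabilities: Bank reserves −€492B, Currency in circulation +€127.5B, Government deposits +€118.5B
Commercial banking system:
  Assets:      Reserves at CB −€492B, Securities +€275.5B
  Liabilities: Checkable deposits −€216.5B
So the change in the ECB's holdings of domestic securities is -€246 billion.

-€246 billion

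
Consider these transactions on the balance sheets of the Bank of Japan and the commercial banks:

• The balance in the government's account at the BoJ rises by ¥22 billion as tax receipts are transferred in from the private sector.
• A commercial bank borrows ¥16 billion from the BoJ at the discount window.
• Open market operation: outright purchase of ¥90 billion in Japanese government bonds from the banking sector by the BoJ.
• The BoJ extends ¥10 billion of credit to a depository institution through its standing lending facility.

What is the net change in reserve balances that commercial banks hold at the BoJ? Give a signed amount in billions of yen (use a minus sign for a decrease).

Government account inflow ¥22 billion: funds move from bank reserves into the government account → −¥22B.
Discount-window loan ¥16 billion: the loan is credited to the bank's reserve account → +¥16B.
OMO purchase (from banks) ¥90 billion: the BoJ pays by crediting reserve accounts → +¥90B.
Discount-window loan ¥10 billion: the loan is credited to the bank's reserve account → +¥10B.
Net: −22 + 16 + 90 + 10 = +¥94 billion.

+¥94 billion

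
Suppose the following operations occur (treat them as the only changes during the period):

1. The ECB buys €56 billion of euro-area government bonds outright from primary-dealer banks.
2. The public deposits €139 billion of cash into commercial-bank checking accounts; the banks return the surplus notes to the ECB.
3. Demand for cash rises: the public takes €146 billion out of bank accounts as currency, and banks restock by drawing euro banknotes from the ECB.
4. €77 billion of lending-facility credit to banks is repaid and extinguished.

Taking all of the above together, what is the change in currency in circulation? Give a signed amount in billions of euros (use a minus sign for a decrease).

+€7 billion

ECB balance sheet:
  Assets:      Securities +€56B, Loans to banks −€77B
  Liabilities: Bank reserves −€28B, Currency in circulation +€7B
So the change in currency in circulation is +€7 billion.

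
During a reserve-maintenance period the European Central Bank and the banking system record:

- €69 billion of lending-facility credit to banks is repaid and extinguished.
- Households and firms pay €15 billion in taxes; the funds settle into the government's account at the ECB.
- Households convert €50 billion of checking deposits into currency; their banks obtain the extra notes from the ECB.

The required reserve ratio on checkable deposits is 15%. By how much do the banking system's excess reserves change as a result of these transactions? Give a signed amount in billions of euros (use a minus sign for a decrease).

-€124.25 billion

Discount-window repayment €69 billion: reserves −€69B, deposits 0.
Government account inflow €15 billion: reserves −€15B, deposits −€15B.
Currency withdrawal €50 billion: reserves −€50B, deposits −€50B.
Totals: Δreserves = −€134B, Δdeposits = −€65B.
Δrequired reserves = 15% × −€65B = −€9.75B.
Δexcess reserves = Δreserves − Δrequired = −€134B − (−€9.75B) = -€124.25 billion.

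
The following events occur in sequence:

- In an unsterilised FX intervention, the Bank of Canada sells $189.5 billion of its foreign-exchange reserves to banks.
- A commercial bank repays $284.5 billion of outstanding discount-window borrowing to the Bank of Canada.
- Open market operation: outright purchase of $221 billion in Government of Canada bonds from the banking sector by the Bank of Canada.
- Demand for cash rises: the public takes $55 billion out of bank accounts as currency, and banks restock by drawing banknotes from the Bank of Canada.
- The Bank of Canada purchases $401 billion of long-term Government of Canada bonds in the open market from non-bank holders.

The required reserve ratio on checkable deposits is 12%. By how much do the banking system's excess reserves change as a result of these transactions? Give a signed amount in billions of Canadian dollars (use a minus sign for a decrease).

+$51.48 billion

FX sale $189.5 billion: reserves −$189.5B, deposits 0.
Discount-window repayment $284.5 billion: reserves −$284.5B, deposits 0.
OMO purchase (from banks) $221 billion: reserves +$221B, deposits 0.
Currency withdrawal $55 billion: reserves −$55B, deposits −$55B.
Asset purchase (from non-banks) $401 billion: reserves +$401B, deposits +$401B.
Totals: Δreserves = +$93B, Δdeposits = +$346B.
Δrequired reserves = 12% × +$346B = +$41.52B.
Δexcess reserves = Δreserves − Δrequired = +$93B − (+$41.52B) = +$51.48 billion.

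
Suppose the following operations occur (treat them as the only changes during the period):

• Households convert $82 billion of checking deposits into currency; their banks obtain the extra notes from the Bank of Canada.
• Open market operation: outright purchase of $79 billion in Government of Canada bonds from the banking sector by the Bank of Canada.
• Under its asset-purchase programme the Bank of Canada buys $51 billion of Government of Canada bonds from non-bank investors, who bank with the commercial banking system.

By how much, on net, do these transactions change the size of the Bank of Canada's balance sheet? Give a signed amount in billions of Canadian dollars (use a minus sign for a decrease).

+$130 billion

Currency withdrawal $82 billion: only the composition of liabilities changes → 0.
OMO purchase (from banks) $79 billion: a Bank of Canada asset is acquired → +$79B.
Asset purchase (from non-banks) $51 billion: a Bank of Canada asset is acquired → +$51B.
Net: 0 + 79 + 51 = +$130 billion.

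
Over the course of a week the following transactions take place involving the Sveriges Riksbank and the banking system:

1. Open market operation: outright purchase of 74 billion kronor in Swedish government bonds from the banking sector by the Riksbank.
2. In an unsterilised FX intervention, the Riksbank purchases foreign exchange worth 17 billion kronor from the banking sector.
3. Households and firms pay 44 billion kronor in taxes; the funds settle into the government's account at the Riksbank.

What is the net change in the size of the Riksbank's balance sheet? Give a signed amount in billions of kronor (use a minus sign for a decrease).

OMO purchase (from banks) 74 billion kronor: a Riksbank asset is acquired → +74B.
FX purchase 17 billion kronor: a Riksbank asset is acquired → +17B.
Government account inflow 44 billion kronor: only the composition of liabilities changes → 0.
Net: 74 + 17 + 0 = +91 billion.

+91 billion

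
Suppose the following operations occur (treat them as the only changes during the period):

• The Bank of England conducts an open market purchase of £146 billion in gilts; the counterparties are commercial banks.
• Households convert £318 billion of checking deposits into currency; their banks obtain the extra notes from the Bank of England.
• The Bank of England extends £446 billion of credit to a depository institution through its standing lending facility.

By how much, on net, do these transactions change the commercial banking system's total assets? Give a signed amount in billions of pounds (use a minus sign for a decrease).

+£128 billion

OMO purchase (from banks) £146 billion: just an asset swap on bank balance sheets → 0.
Currency withdrawal £318 billion: bank balance sheets shrink → −£318B.
Discount-window loan £446 billion: bank balance sheets expand → +£446B.
Net: 0 − 318 + 446 = +£128 billion.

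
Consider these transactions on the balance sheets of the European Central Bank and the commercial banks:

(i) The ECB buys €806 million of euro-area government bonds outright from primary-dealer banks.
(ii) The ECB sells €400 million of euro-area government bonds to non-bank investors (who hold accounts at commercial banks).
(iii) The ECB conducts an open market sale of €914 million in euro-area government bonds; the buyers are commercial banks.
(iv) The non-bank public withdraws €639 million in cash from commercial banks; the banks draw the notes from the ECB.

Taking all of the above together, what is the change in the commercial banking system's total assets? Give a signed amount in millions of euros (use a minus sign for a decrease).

OMO purchase (from banks) €806 million: just an asset swap on bank balance sheets → 0.
Asset sale (to non-banks) €400 million: bank balance sheets shrink → −€400M.
OMO sale (to banks) €914 million: just an asset swap on bank balance sheets → 0.
Currency withdrawal €639 million: bank balance sheets shrink → −€639M.
Net: 0 − 400 + 0 − 639 = -€1039 million.

-€1039 million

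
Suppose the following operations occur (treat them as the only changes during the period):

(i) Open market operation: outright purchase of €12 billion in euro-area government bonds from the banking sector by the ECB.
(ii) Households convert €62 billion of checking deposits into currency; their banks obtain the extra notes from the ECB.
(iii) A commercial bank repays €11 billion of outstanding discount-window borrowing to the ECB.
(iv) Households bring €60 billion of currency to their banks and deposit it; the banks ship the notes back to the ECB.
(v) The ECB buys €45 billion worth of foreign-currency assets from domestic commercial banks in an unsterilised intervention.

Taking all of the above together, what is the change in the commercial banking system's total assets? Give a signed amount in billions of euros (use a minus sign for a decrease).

ECB balance sheet:
  Assets:      Securities +€12B, Loans to banks −€11B, Foreign assets +€45B
  Liabilities: Bank reserves +€44B, Currency in circulation +€2B
Commercial banking system:
  Assets:      Reserves at CB +€44B, Securities −€12B, Foreign assets −€45B
  Liabilities: Checkable deposits −€2B, Borrowings from CB −€11B
Change in total bank assets = -€13 billion.

-€13 billion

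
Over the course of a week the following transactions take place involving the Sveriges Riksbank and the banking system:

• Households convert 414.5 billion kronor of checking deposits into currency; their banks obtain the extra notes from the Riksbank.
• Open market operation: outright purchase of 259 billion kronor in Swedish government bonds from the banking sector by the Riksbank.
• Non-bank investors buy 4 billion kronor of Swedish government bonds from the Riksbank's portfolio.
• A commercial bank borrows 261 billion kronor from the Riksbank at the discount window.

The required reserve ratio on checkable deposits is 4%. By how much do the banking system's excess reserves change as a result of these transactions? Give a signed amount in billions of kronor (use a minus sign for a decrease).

+118.24 billion

Currency withdrawal 414.5 billion kronor: reserves −414.5B, deposits −414.5B.
OMO purchase (from banks) 259 billion kronor: reserves +259B, deposits 0.
Asset sale (to non-banks) 4 billion kronor: reserves −4B, deposits −4B.
Discount-window loan 261 billion kronor: reserves +261B, deposits 0.
Totals: Δreserves = +101.5B, Δdeposits = −418.5B.
Δrequired reserves = 4% × −418.5B = −16.74B.
Δexcess reserves = Δreserves − Δrequired = +101.5B − (−16.74B) = +118.24 billion.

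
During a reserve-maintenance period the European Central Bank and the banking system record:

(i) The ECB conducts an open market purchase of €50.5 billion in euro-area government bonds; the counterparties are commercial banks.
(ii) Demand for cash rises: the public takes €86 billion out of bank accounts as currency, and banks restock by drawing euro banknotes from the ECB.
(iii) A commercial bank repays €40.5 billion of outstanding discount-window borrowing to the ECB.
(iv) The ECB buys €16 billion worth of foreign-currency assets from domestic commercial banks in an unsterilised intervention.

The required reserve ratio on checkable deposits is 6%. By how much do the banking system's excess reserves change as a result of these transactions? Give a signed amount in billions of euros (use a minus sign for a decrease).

OMO purchase (from banks) €50.5 billion: reserves +€50.5B, deposits 0.
Currency withdrawal €86 billion: reserves −€86B, deposits −€86B.
Discount-window repayment €40.5 billion: reserves −€40.5B, deposits 0.
FX purchase €16 billion: reserves +€16B, deposits 0.
Totals: Δreserves = −€60B, Δdeposits = −€86B.
Δrequired reserves = 6% × −€86B = −€5.16B.
Δexcess reserves = Δreserves − Δrequired = −€60B − (−€5.16B) = -€54.84 billion.

-€54.84 billion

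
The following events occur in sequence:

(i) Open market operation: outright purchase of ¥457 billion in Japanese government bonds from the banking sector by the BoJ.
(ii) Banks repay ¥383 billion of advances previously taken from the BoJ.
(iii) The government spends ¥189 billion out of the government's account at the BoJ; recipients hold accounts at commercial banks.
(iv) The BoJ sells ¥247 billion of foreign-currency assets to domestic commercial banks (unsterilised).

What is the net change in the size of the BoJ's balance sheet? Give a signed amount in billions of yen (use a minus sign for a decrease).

OMO purchase (from banks) ¥457 billion: a BoJ asset is acquired → +¥457B.
Discount-window repayment ¥383 billion: a BoJ asset is shed → −¥383B.
Government spending ¥189 billion: only the composition of liabilities changes → 0.
FX sale ¥247 billion: a BoJ asset is shed → −¥247B.
Net: 457 − 383 + 0 − 247 = -¥173 billion.

-¥173 billion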